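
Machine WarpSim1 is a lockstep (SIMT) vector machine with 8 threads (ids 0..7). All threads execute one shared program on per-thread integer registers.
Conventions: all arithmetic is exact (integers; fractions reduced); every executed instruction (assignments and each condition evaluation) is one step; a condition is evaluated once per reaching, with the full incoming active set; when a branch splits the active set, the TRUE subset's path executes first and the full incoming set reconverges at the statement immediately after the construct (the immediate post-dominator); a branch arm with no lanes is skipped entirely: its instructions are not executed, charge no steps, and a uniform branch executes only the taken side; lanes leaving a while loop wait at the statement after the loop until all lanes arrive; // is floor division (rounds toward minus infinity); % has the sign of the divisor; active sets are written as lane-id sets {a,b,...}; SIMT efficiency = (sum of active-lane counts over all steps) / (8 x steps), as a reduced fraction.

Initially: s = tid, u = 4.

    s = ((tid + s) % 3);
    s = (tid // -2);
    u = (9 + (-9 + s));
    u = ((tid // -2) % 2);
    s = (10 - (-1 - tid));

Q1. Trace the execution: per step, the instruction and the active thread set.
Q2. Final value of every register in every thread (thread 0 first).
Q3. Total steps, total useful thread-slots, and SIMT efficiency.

step 0: s <- ((tid + s) % 3)         {0,1,2,3,4,5,6,7}
step 1: s <- (tid // -2)             {0,1,2,3,4,5,6,7}
step 2: u <- (9 + (-9 + s))          {0,1,2,3,4,5,6,7}
step 3: u <- ((tid // -2) % 2)       {0,1,2,3,4,5,6,7}
step 4: s <- (10 - (-1 - tid))       {0,1,2,3,4,5,6,7}

Answer: 5 steps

s: 11,12,13,14,15,16,17,18
u: 0,1,1,0,0,1,1,0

steps = 5; useful = 40; efficiency = 40/40 = 1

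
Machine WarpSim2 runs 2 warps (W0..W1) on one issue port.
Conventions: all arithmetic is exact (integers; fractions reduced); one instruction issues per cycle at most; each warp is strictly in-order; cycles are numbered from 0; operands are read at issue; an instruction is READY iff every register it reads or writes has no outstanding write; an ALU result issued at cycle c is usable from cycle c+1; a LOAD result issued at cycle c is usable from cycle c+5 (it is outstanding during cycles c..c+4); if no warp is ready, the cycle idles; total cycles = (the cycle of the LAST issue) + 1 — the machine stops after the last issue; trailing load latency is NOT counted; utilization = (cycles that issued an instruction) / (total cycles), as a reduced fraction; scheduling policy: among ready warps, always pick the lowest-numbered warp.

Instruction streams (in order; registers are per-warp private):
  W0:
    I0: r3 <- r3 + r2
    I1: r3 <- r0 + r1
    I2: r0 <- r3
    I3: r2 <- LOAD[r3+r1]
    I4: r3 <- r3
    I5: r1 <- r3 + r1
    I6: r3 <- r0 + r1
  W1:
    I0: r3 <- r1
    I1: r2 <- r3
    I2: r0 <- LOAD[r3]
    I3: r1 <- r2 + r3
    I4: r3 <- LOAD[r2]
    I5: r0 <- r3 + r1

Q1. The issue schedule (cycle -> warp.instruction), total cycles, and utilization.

cycle 0: W0.I0
cycle 1: W0.I1
cycle 2: W0.I2
cycle 3: W0.I3
cycle 4: W0.I4
cycle 5: W0.I5
cycle 6: W0.I6
cycle 7: W1.I0
cycle 8: W1.I1
cycle 9: W1.I2
cycle 10: W1.I3
cycle 11: W1.I4
cycle 12: idle
cycle 13: idle
cycle 14: idle
cycle 15: idle
cycle 16: W1.I5

Answer: 17 cycles, utilization 13/17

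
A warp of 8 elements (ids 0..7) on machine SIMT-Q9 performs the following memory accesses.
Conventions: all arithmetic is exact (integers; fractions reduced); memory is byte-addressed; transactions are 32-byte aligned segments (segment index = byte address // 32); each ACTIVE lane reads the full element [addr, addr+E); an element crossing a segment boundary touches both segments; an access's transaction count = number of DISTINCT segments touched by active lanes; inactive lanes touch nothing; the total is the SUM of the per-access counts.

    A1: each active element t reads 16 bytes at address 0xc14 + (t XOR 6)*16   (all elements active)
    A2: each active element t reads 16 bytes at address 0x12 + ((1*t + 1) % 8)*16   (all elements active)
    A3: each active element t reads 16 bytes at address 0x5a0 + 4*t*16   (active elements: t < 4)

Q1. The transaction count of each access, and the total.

A1: 5 transactions
A2: 5 transactions
A3: 4 transactions

Answer: 5,5,4; total 14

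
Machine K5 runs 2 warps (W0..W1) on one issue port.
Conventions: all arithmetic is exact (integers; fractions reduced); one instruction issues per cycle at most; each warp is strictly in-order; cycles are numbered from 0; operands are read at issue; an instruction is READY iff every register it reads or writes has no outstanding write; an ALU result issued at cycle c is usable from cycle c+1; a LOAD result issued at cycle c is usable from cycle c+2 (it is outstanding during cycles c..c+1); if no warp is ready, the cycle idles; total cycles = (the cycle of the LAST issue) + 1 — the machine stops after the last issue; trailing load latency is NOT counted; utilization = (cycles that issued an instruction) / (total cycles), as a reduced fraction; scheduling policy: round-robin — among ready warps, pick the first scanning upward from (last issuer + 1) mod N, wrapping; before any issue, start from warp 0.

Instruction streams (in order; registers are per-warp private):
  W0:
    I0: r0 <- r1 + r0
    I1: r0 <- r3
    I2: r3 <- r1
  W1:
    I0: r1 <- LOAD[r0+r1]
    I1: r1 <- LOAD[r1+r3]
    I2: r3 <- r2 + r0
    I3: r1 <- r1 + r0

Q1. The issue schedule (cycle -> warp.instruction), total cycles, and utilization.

cycle 0: W0.I0
cycle 1: W1.I0
cycle 2: W0.I1
cycle 3: W1.I1
cycle 4: W0.I2
cycle 5: W1.I2
cycle 6: W1.I3

Answer: 7 cycles, utilization 1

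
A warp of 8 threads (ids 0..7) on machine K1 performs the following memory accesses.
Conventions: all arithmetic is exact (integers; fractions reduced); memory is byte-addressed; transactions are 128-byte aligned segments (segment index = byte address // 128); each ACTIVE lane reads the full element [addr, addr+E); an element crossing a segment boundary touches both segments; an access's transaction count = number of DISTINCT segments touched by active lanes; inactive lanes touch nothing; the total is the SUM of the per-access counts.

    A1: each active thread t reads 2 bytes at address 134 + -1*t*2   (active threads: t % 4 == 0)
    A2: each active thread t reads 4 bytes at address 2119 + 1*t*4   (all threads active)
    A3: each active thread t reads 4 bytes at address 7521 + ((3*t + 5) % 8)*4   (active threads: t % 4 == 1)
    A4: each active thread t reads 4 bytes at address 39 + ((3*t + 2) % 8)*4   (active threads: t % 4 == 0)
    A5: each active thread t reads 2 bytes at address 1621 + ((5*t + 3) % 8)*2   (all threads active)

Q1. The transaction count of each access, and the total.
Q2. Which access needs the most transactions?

A1: 2 transactions
A2: 1 transaction
A3: 1 transaction
A4: 1 transaction
A5: 1 transaction

Answer: 2,1,1,1,1; total 6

Answer: A1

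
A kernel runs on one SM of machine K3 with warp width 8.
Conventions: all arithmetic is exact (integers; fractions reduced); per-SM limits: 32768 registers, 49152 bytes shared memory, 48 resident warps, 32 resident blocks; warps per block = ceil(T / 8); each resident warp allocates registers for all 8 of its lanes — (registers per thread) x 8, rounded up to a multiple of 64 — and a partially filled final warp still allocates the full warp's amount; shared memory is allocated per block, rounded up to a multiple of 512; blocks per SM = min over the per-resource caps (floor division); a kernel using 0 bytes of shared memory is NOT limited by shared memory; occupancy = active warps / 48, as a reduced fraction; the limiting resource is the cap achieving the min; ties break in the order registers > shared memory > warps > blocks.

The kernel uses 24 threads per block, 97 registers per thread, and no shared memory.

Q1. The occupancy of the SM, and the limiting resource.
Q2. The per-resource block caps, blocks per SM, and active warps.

Answer: occupancy 13/16, limited by registers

registers: 13 blocks
shared memory: no limit (kernel uses none)
warps: 16 blocks
blocks: 32 blocks

Answer: 13 blocks, 39 active warps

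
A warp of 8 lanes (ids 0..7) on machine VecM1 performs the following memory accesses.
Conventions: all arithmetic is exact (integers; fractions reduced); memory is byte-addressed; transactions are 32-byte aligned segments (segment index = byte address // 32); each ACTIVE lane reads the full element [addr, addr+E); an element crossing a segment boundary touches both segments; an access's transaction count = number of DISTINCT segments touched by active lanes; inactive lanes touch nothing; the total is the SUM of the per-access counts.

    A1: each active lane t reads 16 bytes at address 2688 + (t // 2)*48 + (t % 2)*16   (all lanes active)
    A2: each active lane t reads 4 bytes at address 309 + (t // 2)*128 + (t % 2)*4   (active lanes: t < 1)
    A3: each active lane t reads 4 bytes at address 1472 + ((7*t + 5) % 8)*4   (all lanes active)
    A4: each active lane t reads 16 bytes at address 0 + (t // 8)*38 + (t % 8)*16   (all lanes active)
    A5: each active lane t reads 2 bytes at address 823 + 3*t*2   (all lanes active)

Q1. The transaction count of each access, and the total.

A1: 6 transactions
A2: 1 transaction
A3: 1 transaction
A4: 4 transactions
A5: 3 transactions

Answer: 6,1,1,4,3; total 15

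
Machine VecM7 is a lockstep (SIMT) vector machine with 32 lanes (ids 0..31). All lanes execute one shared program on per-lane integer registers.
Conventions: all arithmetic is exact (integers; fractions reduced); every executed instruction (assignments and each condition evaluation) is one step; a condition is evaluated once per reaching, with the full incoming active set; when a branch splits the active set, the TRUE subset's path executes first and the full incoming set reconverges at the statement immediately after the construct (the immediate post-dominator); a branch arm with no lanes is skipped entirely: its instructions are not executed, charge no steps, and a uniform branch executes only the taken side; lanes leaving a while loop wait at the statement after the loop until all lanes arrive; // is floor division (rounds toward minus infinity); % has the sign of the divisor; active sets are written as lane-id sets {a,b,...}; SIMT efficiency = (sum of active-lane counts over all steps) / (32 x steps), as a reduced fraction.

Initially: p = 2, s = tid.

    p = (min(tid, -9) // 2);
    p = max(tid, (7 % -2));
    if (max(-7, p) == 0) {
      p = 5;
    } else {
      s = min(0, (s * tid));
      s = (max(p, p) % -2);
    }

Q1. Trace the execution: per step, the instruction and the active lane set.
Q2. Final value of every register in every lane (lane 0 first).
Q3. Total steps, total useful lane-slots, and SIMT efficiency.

step 0: p <- (min(tid, -9) // 2)     {0,1,2,3,4,5,6,7,8,9,10,11,12,13,14,15,16,17,18,19,20,21,22,23,24,25,26,27,28,29,30,31}
step 1: p <- max(tid, (7 % -2))      {0,1,2,3,4,5,6,7,8,9,10,11,12,13,14,15,16,17,18,19,20,21,22,23,24,25,26,27,28,29,30,31}
step 2: eval (max(-7, p) == 0)       {0,1,2,3,4,5,6,7,8,9,10,11,12,13,14,15,16,17,18,19,20,21,22,23,24,25,26,27,28,29,30,31}
step 3: p <- 5                       {0}
step 4: s <- min(0, (s * tid))       {1,2,3,4,5,6,7,8,9,10,11,12,13,14,15,16,17,18,19,20,21,22,23,24,25,26,27,28,29,30,31}
step 5: s <- (max(p, p) % -2)        {1,2,3,4,5,6,7,8,9,10,11,12,13,14,15,16,17,18,19,20,21,22,23,24,25,26,27,28,29,30,31}

Answer: 6 steps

p: 5,1,2,3,4,5,6,7,8,9,10,11,12,13,14,15,16,17,18,19,20,21,22,23,24,25,26,27,28,29,30,31
s: 0,-1,0,-1,0,-1,0,-1,0,-1,0,-1,0,-1,0,-1,0,-1,0,-1,0,-1,0,-1,0,-1,0,-1,0,-1,0,-1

steps = 6; useful = 159; efficiency = 159/192 = 53/64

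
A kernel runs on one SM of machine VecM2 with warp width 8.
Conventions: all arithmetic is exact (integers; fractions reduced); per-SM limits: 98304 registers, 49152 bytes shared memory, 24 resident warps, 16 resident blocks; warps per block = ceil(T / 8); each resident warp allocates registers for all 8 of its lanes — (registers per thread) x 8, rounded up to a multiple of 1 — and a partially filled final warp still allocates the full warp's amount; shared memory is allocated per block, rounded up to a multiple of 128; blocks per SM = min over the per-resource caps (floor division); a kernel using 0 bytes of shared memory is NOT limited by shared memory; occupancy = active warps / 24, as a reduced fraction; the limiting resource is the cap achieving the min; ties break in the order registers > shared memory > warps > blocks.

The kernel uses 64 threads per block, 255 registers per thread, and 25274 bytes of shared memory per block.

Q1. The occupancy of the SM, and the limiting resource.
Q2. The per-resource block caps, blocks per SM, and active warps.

Answer: occupancy 1/3, limited by shared memory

registers: 6 blocks
shared memory: 1 block
warps: 3 blocks
blocks: 16 blocks

Answer: 1 block, 8 active warps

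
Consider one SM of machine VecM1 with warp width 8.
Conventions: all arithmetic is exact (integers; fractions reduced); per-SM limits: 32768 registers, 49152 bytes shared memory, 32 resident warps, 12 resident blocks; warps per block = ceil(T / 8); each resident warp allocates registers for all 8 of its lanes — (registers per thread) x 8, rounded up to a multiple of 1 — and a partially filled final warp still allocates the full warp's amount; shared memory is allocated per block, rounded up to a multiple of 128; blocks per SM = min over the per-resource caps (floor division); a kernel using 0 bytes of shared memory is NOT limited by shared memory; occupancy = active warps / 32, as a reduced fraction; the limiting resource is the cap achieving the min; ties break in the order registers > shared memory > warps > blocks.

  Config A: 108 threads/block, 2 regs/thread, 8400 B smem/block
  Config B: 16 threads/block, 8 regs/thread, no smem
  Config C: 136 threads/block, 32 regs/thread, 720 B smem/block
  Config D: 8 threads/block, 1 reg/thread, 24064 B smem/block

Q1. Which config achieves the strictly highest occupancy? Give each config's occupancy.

occupancies: A 7/8, B 3/4, C 17/32, D 1/16

Answer: A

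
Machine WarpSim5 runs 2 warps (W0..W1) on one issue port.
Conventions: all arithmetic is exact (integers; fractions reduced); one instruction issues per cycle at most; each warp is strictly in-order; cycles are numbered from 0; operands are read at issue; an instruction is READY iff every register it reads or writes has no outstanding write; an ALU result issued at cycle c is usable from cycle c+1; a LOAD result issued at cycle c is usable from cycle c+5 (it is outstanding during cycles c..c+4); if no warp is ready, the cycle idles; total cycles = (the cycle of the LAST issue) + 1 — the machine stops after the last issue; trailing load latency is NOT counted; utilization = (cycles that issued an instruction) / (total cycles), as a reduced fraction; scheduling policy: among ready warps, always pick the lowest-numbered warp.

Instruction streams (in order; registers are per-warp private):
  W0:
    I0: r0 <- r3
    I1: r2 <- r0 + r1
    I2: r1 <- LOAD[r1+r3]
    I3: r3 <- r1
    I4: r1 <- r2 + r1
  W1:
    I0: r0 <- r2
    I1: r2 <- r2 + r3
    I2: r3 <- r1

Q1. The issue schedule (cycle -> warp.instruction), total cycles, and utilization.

cycle 0: W0.I0
cycle 1: W0.I1
cycle 2: W0.I2
cycle 3: W1.I0
cycle 4: W1.I1
cycle 5: W1.I2
cycle 6: idle
cycle 7: W0.I3
cycle 8: W0.I4

Answer: 9 cycles, utilization 8/9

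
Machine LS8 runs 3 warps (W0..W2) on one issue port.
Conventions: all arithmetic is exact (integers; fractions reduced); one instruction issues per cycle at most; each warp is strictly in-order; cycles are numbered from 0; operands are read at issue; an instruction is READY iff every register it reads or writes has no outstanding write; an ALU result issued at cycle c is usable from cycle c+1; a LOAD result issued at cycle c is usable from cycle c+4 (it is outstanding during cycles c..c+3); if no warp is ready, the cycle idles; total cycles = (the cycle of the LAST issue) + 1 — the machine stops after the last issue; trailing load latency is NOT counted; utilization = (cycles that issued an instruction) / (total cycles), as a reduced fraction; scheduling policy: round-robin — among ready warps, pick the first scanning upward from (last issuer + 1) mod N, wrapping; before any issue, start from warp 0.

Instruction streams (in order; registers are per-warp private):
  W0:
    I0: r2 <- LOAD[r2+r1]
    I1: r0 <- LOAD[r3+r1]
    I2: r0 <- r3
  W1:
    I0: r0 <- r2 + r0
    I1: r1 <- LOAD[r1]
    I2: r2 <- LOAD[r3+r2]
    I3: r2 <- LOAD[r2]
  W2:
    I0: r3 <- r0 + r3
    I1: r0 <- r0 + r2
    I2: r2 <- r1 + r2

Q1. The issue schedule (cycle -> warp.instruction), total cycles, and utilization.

cycle 0: W0.I0
cycle 1: W1.I0
cycle 2: W2.I0
cycle 3: W0.I1
cycle 4: W1.I1
cycle 5: W2.I1
cycle 6: W1.I2
cycle 7: W2.I2
cycle 8: W0.I2
cycle 9: idle
cycle 10: W1.I3

Answer: 11 cycles, utilization 10/11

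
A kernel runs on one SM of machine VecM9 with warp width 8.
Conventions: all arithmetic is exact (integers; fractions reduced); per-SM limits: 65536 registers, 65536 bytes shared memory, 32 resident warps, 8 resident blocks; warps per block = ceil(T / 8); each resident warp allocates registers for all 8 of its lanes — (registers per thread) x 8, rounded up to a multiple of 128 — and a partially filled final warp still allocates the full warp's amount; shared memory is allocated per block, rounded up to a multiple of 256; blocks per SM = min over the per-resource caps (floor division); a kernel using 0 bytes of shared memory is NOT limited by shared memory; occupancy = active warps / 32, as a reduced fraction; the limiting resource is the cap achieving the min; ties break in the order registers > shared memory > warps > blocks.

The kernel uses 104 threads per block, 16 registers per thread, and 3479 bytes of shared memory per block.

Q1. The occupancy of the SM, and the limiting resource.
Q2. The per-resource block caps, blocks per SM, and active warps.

Answer: occupancy 13/16, limited by warps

registers: 39 blocks
shared memory: 18 blocks
warps: 2 blocks
blocks: 8 blocks

Answer: 2 blocks, 26 active warps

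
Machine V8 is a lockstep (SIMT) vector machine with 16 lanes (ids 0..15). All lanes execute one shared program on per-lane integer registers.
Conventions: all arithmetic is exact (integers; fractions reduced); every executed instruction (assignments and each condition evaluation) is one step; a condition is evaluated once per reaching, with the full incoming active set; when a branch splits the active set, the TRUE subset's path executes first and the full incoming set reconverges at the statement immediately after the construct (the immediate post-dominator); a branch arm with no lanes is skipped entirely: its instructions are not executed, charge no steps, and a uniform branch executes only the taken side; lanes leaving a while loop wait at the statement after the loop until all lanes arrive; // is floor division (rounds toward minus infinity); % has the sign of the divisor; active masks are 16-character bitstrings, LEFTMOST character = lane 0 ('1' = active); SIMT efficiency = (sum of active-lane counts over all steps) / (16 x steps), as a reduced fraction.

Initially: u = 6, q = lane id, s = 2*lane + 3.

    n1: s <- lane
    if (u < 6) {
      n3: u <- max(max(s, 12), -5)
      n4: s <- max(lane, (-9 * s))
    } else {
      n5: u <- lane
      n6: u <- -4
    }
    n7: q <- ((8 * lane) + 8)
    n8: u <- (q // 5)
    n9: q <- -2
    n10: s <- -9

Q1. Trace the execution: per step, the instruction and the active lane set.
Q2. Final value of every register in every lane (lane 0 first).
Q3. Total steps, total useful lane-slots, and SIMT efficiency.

step 0: s <- lane                    1111111111111111
step 1: eval (u < 6)                 1111111111111111
step 2: u <- lane                    1111111111111111
step 3: u <- -4                      1111111111111111
step 4: q <- ((8 * lane) + 8)        1111111111111111
step 5: u <- (q // 5)                1111111111111111
step 6: q <- -2                      1111111111111111
step 7: s <- -9                      1111111111111111

Answer: 8 steps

u: 1,3,4,6,8,9,11,12,14,16,17,19,20,22,24,25
q: -2,-2,-2,-2,-2,-2,-2,-2,-2,-2,-2,-2,-2,-2,-2,-2
s: -9,-9,-9,-9,-9,-9,-9,-9,-9,-9,-9,-9,-9,-9,-9,-9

steps = 8; useful = 128; efficiency = 128/128 = 1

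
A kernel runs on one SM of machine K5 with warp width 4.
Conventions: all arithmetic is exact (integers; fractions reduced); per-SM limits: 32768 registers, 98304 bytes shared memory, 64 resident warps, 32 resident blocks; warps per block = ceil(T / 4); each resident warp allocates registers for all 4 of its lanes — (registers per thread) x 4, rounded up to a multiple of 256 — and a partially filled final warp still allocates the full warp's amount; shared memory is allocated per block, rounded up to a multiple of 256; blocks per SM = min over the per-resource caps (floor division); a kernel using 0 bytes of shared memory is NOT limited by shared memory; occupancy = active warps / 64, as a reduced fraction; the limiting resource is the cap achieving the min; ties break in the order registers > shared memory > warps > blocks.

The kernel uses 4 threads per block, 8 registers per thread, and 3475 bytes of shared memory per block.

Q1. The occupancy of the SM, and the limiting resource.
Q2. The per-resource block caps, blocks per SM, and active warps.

Answer: occupancy 27/64, limited by shared memory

registers: 128 blocks
shared memory: 27 blocks
warps: 64 blocks
blocks: 32 blocks

Answer: 27 blocks, 27 active warps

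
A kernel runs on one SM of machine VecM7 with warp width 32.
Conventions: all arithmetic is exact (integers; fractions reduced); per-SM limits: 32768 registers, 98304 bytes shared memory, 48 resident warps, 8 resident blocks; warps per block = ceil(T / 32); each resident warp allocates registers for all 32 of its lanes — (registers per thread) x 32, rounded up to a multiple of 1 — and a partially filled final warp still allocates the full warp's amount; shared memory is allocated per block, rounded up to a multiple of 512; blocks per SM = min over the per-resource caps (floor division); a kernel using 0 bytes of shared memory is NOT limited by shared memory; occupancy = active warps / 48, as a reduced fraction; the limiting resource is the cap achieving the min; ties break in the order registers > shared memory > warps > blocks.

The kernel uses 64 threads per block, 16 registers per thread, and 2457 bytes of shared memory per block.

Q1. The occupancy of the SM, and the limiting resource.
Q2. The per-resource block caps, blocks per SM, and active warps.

Answer: occupancy 1/3, limited by blocks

registers: 32 blocks
shared memory: 38 blocks
warps: 24 blocks
blocks: 8 blocks

Answer: 8 blocks, 16 active warps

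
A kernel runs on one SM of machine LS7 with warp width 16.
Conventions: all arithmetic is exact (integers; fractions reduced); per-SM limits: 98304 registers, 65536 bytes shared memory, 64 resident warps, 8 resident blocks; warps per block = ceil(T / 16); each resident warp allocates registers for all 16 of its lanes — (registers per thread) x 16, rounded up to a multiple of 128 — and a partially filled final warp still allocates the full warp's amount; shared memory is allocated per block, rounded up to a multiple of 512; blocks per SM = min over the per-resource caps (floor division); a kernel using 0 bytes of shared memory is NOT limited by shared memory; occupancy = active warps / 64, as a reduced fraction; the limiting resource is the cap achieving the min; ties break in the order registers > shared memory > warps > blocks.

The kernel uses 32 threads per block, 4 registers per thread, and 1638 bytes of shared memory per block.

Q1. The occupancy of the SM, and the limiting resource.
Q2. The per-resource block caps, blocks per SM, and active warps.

Answer: occupancy 1/4, limited by blocks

registers: 384 blocks
shared memory: 32 blocks
warps: 32 blocks
blocks: 8 blocks

Answer: 8 blocks, 16 active warps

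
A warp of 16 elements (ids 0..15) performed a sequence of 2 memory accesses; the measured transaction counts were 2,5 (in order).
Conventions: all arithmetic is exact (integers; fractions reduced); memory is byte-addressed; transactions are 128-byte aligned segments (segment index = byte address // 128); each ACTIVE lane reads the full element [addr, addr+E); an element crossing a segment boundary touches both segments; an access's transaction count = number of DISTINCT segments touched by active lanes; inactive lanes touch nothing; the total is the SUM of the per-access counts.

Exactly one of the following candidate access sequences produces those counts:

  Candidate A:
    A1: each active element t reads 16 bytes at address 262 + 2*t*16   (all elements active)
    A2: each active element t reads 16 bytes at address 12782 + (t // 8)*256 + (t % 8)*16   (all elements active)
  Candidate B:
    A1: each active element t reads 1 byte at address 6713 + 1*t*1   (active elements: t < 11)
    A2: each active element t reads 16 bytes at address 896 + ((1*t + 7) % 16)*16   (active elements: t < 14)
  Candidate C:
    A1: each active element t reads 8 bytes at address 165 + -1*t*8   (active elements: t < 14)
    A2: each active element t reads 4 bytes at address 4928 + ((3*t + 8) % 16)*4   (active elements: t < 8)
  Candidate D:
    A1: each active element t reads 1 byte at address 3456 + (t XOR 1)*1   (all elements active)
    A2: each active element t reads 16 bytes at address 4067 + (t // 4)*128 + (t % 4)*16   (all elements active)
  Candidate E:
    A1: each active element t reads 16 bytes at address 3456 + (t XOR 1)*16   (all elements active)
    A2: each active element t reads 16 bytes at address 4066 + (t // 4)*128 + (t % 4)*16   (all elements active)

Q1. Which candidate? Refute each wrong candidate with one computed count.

A: A1 gives 4 transactions, not 2
B: A1 gives 1 transaction, not 2
C: A2 gives 1 transaction, not 5
D: A1 gives 1 transaction, not 2
E: all counts match (2,5)

Answer: E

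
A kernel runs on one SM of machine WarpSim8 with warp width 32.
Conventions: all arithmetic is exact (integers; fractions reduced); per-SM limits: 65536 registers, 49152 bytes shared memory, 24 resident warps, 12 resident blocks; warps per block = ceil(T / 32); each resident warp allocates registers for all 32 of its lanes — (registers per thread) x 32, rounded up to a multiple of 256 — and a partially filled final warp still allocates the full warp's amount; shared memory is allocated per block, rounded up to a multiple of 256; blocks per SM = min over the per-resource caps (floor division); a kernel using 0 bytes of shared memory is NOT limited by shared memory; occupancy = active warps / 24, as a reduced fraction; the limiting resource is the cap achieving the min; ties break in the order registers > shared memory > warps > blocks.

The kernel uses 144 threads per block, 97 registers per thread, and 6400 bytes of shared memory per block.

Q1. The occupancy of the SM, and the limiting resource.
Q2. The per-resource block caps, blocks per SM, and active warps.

Answer: occupancy 5/8, limited by registers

registers: 3 blocks
shared memory: 7 blocks
warps: 4 blocks
blocks: 12 blocks

Answer: 3 blocks, 15 active warps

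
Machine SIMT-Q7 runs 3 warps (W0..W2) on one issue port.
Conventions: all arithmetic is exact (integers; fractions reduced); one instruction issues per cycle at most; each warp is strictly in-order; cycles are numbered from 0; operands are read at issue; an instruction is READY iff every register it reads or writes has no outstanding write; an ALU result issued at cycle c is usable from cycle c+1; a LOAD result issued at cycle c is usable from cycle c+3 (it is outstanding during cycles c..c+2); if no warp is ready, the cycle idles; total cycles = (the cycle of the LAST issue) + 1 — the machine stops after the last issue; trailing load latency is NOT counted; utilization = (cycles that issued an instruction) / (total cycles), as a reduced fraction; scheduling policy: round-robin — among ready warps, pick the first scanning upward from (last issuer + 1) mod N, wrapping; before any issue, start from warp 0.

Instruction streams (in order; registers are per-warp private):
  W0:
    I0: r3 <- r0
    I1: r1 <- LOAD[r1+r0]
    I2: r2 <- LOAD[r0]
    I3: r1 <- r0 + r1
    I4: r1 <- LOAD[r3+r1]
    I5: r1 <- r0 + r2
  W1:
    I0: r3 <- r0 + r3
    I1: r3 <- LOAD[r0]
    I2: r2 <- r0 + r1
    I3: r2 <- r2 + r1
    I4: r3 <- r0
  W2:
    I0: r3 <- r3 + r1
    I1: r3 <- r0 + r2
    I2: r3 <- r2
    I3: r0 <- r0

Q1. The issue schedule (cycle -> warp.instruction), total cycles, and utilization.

cycle 0: W0.I0
cycle 1: W1.I0
cycle 2: W2.I0
cycle 3: W0.I1
cycle 4: W1.I1
cycle 5: W2.I1
cycle 6: W0.I2
cycle 7: W1.I2
cycle 8: W2.I2
cycle 9: W0.I3
cycle 10: W1.I3
cycle 11: W2.I3
cycle 12: W0.I4
cycle 13: W1.I4
cycle 14: idle
cycle 15: W0.I5

Answer: 16 cycles, utilization 15/16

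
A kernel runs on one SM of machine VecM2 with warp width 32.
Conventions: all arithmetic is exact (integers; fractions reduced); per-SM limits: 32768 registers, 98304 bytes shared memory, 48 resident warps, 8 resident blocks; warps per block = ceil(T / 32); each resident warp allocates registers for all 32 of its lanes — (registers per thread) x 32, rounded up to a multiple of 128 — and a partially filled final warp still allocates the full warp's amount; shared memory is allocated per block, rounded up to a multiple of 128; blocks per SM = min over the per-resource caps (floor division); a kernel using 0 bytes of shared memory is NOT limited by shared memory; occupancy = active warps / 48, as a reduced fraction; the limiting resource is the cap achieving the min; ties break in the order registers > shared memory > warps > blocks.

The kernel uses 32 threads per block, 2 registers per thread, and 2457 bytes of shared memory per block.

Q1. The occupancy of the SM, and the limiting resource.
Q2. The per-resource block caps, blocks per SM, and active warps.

Answer: occupancy 1/6, limited by blocks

registers: 256 blocks
shared memory: 38 blocks
warps: 48 blocks
blocks: 8 blocks

Answer: 8 blocks, 8 active warps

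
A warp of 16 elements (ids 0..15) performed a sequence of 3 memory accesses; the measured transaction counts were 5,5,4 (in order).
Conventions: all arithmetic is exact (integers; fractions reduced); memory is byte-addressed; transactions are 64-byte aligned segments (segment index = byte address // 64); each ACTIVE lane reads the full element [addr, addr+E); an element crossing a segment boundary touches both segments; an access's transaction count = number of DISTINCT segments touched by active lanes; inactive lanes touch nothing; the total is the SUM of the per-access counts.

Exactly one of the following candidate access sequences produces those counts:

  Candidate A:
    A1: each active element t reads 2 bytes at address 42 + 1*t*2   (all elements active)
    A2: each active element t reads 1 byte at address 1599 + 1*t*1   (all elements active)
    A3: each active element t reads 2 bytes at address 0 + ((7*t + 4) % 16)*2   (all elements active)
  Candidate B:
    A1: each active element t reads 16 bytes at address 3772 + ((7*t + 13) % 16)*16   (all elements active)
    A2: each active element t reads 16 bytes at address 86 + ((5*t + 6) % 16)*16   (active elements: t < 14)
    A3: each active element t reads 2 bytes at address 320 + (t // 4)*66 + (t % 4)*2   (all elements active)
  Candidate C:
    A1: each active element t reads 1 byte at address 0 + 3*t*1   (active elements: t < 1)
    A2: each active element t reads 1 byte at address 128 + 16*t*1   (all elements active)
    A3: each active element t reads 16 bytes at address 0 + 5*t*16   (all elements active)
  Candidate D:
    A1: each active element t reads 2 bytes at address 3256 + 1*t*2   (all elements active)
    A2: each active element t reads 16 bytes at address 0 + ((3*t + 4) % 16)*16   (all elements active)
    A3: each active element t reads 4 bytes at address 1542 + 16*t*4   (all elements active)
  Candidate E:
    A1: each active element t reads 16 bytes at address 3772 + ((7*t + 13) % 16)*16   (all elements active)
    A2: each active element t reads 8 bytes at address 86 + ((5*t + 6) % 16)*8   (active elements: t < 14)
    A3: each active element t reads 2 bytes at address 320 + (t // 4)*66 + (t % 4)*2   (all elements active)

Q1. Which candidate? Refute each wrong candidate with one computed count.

A: A1 gives 2 transactions, not 5
C: A1 gives 1 transaction, not 5
D: A1 gives 2 transactions, not 5
E: A2 gives 3 transactions, not 5
B: all counts match (5,5,4)

Answer: B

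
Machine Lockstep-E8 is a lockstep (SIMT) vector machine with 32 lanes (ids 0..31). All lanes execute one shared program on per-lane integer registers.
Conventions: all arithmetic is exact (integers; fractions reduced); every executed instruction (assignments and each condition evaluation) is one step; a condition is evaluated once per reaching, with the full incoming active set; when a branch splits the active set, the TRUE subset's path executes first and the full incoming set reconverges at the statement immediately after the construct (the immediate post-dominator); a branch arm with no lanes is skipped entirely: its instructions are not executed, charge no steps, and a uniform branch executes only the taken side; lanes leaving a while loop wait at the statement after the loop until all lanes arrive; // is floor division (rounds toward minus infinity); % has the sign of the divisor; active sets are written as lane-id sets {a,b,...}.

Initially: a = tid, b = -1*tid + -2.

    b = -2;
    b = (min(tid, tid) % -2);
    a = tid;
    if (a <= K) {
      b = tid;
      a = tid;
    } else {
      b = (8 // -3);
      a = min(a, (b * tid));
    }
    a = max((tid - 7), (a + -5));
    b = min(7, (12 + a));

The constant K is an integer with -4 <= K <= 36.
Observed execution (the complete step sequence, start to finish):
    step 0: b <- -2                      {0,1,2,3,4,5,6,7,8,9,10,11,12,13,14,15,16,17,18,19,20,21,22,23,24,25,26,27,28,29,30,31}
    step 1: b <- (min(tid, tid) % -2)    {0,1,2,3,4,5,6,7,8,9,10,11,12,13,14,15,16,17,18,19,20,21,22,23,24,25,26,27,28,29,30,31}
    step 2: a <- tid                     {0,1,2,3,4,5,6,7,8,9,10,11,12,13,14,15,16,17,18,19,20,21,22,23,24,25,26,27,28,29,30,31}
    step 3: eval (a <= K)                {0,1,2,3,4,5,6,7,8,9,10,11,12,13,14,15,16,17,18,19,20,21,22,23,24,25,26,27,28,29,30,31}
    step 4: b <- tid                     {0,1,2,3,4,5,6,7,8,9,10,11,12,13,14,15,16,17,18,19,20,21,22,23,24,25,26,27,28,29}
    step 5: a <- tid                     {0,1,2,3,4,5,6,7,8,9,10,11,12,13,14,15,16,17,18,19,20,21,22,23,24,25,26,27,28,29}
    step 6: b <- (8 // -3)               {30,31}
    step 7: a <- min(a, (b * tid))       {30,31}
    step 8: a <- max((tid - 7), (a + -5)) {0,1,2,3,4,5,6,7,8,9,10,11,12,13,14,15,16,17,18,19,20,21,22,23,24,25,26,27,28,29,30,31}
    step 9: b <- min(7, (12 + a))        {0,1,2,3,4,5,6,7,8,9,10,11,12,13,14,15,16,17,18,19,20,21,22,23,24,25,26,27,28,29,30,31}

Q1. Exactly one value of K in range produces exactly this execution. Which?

Answer: K = 29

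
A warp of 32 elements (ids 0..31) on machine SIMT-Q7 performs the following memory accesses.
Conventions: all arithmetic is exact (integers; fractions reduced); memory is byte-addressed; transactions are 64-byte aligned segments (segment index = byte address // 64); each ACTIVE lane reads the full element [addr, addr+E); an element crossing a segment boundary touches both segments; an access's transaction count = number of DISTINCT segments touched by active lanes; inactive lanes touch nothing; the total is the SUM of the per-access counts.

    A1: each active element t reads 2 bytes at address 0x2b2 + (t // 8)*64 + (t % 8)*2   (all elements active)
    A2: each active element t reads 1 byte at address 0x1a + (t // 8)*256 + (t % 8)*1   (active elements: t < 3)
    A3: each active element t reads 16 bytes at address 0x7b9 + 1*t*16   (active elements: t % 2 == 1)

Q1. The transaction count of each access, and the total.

A1: 5 transactions
A2: 1 transaction
A3: 8 transactions

Answer: 5,1,8; total 14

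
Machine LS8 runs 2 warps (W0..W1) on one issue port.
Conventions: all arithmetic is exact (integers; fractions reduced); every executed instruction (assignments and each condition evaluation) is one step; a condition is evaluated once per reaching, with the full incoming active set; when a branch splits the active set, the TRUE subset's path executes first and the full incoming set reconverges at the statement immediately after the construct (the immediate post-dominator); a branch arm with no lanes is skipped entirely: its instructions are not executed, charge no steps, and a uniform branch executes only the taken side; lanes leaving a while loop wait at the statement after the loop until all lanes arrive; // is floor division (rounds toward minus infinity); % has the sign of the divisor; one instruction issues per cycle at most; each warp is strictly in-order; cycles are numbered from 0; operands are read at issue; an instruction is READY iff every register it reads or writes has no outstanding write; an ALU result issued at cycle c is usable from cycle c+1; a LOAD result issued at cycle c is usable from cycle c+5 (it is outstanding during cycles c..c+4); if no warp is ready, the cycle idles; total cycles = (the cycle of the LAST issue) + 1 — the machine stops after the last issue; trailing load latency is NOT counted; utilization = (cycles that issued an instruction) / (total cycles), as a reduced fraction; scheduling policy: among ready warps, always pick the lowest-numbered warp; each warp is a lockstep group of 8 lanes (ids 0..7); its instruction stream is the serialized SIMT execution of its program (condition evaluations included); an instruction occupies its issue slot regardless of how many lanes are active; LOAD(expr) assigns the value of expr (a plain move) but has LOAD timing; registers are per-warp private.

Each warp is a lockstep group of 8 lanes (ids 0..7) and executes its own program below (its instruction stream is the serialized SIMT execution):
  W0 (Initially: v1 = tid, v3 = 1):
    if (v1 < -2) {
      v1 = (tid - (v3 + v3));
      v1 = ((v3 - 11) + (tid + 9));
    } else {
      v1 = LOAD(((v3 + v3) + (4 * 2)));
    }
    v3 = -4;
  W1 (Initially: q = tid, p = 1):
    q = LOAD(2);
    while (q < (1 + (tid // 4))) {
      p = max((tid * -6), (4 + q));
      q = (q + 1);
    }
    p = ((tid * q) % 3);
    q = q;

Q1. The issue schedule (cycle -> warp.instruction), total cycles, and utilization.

cycle 0: W0.I0
cycle 1: W0.I1
cycle 2: W0.I2
cycle 3: W1.I0
cycle 4: idle
cycle 5: idle
cycle 6: idle
cycle 7: idle
cycle 8: W1.I1
cycle 9: W1.I2
cycle 10: W1.I3

Answer: 11 cycles, utilization 7/11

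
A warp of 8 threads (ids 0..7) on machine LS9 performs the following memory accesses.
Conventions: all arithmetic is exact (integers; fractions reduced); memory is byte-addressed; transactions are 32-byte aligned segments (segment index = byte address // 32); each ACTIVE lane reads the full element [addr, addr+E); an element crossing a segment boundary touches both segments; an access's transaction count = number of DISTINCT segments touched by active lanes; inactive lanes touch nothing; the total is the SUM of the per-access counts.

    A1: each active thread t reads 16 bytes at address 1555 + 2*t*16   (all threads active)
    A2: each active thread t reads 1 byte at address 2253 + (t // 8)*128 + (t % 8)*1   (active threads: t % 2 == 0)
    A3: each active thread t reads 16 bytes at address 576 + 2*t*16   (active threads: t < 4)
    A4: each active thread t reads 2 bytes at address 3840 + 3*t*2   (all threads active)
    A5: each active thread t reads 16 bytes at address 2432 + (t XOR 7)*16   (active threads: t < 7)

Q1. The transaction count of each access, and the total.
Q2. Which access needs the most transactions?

A1: 9 transactions
A2: 1 transaction
A3: 4 transactions
A4: 2 transactions
A5: 4 transactions

Answer: 9,1,4,2,4; total 20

Answer: A1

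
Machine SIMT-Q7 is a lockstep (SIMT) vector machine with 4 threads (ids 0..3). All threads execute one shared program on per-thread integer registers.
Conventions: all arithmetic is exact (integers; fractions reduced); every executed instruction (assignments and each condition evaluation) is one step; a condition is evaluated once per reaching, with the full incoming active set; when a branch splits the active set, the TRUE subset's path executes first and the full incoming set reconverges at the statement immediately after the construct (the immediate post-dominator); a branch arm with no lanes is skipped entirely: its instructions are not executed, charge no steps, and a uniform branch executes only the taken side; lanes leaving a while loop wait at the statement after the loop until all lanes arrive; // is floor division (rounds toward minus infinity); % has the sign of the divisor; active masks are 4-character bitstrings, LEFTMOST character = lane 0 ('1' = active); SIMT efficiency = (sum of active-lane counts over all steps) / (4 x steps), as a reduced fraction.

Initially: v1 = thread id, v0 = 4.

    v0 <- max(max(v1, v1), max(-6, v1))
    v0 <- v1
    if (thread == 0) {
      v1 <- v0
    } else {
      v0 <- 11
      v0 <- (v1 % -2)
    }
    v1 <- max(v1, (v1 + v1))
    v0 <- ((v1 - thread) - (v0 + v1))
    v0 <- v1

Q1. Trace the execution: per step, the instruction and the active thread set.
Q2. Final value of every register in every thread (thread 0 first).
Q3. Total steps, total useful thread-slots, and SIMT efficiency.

step 0: v0 <- max(max(v1, v1), max(-6, v1)) 1111
step 1: v0 <- v1                     1111
step 2: eval (thread == 0)           1111
step 3: v1 <- v0                     1000
step 4: v0 <- 11                     0111
step 5: v0 <- (v1 % -2)              0111
step 6: v1 <- max(v1, (v1 + v1))     1111
step 7: v0 <- ((v1 - thread) - (v0 + v1)) 1111
step 8: v0 <- v1                     1111

Answer: 9 steps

v1: 0,2,4,6
v0: 0,2,4,6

steps = 9; useful = 31; efficiency = 31/36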